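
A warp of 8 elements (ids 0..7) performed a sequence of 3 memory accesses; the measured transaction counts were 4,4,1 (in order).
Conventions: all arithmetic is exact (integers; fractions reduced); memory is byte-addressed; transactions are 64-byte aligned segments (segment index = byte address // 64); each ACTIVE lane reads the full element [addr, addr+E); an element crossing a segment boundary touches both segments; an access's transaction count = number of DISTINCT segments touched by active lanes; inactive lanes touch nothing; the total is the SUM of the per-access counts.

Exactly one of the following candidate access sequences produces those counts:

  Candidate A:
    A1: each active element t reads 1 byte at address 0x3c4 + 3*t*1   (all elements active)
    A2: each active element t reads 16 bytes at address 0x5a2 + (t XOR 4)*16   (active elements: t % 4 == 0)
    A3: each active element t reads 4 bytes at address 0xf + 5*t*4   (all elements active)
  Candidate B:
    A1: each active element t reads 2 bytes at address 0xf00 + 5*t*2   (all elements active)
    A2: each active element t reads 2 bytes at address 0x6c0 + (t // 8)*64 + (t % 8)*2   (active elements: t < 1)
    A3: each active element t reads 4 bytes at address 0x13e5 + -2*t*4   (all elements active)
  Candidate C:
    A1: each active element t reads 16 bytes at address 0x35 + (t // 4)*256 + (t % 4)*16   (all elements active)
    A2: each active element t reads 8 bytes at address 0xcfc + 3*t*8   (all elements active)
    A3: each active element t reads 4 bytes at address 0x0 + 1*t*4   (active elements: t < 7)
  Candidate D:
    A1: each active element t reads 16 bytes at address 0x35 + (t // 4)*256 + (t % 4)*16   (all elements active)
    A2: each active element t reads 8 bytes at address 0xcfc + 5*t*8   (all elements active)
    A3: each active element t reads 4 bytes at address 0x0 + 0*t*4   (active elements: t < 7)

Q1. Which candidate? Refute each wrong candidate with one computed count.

A: A1 gives 1 transaction, not 4
B: A1 gives 2 transactions, not 4
D: A2 gives 6 transactions, not 4
C: all counts match (4,4,1)

Answer: C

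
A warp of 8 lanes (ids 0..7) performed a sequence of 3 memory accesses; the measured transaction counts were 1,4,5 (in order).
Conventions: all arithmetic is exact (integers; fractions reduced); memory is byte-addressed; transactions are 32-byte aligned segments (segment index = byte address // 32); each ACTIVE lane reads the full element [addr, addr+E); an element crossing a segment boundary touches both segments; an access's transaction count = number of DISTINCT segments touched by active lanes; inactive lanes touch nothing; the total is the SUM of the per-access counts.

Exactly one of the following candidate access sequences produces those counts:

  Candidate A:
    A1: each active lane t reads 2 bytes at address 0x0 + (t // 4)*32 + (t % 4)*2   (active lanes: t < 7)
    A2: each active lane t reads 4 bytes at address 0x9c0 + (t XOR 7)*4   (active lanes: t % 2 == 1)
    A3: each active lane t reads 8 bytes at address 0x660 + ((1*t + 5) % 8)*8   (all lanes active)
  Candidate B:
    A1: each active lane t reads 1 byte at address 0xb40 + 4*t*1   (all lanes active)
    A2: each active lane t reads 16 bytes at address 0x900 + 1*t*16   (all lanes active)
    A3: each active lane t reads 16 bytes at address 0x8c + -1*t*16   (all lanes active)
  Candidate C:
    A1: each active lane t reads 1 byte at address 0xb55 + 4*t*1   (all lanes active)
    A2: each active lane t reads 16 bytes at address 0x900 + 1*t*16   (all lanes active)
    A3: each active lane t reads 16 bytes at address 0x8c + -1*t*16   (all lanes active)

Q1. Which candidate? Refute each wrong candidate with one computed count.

A: A1 gives 2 transactions, not 1
C: A1 gives 2 transactions, not 1
B: all counts match (1,4,5)

Answer: B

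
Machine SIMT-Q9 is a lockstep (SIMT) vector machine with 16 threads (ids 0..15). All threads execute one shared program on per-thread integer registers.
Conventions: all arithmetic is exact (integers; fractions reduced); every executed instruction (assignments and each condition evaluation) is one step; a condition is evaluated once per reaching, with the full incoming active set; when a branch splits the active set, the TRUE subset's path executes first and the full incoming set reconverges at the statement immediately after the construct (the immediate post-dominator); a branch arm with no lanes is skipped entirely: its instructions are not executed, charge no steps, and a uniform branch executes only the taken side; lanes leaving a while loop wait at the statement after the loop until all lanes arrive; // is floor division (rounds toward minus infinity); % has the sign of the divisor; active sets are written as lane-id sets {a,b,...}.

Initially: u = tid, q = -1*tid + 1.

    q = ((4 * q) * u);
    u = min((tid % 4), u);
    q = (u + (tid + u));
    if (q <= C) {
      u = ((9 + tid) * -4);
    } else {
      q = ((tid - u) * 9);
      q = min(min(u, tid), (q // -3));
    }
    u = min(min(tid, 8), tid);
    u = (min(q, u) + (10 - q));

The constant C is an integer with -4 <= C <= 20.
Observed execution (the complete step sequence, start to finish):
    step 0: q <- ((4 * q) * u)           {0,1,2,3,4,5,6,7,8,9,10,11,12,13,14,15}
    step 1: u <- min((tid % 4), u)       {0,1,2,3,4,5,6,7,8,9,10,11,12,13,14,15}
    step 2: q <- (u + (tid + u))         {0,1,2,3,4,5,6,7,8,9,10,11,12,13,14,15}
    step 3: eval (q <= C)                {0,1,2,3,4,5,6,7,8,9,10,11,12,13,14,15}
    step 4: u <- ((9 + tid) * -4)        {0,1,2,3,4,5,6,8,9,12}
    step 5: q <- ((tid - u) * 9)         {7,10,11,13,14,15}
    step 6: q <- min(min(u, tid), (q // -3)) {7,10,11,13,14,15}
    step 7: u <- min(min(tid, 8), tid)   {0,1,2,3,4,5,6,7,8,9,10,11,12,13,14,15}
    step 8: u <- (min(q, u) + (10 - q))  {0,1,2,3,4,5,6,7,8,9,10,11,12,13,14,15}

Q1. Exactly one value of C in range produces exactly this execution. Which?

Answer: C = 12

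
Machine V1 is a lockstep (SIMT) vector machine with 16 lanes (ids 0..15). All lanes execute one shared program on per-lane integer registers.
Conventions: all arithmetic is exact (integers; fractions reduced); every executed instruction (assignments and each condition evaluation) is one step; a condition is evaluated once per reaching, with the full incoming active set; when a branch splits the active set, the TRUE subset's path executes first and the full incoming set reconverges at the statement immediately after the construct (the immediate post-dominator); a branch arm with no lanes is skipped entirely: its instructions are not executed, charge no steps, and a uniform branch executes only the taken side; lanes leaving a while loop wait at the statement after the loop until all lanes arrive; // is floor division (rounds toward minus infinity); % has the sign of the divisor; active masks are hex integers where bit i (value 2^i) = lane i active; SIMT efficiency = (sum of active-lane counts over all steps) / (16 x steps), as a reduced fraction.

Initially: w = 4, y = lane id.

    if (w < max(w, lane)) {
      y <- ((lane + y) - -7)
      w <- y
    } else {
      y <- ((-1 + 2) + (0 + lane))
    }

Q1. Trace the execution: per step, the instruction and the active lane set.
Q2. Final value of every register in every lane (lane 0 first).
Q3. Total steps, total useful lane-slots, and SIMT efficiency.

step 0: eval (w < max(w, lane))      0xffff
step 1: y <- ((lane + y) - -7)       0xffe0
step 2: w <- y                       0xffe0
step 3: y <- ((-1 + 2) + (0 + lane)) 0x001f

Answer: 4 steps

w: 4,4,4,4,4,17,19,21,23,25,27,29,31,33,35,37
y: 1,2,3,4,5,17,19,21,23,25,27,29,31,33,35,37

steps = 4; useful = 43; efficiency = 43/64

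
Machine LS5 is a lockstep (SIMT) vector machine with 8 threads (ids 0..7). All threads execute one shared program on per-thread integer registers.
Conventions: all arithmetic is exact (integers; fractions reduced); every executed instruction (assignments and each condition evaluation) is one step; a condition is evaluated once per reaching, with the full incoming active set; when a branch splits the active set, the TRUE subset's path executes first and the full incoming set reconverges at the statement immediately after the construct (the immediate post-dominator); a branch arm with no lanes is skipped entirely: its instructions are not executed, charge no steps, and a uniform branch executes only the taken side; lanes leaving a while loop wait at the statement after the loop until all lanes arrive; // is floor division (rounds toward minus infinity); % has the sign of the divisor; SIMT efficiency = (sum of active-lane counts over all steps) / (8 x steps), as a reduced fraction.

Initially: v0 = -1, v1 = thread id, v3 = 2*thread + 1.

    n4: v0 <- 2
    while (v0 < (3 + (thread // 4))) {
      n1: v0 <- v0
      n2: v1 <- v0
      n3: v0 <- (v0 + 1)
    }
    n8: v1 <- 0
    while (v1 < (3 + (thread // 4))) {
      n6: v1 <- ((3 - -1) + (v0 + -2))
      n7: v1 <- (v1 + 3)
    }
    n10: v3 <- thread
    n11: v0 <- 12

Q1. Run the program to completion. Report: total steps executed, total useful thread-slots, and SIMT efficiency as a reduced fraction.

Answer: 17 steps, 120 useful, 15/17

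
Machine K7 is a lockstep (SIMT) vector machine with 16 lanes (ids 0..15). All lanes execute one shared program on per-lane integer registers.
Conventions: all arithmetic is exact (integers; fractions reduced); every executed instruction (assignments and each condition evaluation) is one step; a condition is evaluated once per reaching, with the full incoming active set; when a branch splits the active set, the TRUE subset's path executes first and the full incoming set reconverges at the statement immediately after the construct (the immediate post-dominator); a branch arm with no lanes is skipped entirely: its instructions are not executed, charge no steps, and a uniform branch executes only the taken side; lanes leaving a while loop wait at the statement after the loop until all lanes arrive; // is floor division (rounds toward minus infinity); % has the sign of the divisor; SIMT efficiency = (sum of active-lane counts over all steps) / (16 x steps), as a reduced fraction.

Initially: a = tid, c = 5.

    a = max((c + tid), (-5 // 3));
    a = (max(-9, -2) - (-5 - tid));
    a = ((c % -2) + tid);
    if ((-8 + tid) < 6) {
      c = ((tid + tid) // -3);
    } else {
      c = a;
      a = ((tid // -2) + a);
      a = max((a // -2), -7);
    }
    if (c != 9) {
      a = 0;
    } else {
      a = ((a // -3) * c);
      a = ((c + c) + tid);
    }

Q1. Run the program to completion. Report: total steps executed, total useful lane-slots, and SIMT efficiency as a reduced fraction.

Answer: 10 steps, 116 useful, 29/40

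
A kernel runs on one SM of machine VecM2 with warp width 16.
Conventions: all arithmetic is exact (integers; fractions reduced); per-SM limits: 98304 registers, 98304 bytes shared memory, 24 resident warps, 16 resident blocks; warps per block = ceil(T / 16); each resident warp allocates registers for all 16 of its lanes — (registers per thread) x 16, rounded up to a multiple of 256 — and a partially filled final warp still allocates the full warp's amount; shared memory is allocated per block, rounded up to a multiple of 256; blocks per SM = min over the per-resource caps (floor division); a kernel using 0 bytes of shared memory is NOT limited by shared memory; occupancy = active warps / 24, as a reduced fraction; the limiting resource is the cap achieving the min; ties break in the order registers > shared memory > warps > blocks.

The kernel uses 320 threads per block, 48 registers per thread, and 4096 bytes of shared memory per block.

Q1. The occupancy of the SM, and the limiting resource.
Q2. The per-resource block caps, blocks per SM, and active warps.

Answer: occupancy 5/6, limited by warps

registers: 6 blocks
shared memory: 24 blocks
warps: 1 block
blocks: 16 blocks

Answer: 1 block, 20 active warps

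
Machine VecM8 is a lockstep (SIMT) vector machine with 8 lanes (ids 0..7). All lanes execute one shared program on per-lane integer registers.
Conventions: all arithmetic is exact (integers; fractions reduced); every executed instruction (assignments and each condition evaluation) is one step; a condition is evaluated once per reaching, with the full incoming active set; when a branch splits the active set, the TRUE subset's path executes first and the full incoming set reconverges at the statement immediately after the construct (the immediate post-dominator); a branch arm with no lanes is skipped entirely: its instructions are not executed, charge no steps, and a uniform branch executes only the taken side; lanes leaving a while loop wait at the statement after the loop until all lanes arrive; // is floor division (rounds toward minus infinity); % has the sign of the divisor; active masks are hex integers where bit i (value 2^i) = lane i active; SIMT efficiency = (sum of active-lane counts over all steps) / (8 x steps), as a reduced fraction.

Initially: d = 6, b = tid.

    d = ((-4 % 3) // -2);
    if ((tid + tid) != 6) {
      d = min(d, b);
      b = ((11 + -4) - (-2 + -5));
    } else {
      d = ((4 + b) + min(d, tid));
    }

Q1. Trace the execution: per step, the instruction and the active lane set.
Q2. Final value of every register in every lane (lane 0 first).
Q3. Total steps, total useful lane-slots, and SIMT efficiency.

step 0: d <- ((-4 % 3) // -2)        0xff
step 1: eval ((tid + tid) != 6)      0xff
step 2: d <- min(d, b)               0xf7
step 3: b <- ((11 + -4) - (-2 + -5)) 0xf7
step 4: d <- ((4 + b) + min(d, tid)) 0x08

Answer: 5 steps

d: -1,-1,-1,6,-1,-1,-1,-1
b: 14,14,14,3,14,14,14,14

steps = 5; useful = 31; efficiency = 31/40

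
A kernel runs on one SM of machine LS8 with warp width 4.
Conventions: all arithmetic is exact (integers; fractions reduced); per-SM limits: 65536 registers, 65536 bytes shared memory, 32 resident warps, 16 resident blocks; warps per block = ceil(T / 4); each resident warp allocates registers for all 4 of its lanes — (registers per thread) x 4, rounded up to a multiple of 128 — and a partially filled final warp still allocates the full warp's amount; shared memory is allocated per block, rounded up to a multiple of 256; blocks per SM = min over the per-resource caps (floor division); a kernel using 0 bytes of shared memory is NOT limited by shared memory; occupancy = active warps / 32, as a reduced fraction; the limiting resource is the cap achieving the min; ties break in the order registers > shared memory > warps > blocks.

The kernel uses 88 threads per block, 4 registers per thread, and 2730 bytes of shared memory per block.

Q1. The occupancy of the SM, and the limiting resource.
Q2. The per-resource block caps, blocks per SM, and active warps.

Answer: occupancy 11/16, limited by warps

registers: 23 blocks
shared memory: 23 blocks
warps: 1 block
blocks: 16 blocks

Answer: 1 block, 22 active warps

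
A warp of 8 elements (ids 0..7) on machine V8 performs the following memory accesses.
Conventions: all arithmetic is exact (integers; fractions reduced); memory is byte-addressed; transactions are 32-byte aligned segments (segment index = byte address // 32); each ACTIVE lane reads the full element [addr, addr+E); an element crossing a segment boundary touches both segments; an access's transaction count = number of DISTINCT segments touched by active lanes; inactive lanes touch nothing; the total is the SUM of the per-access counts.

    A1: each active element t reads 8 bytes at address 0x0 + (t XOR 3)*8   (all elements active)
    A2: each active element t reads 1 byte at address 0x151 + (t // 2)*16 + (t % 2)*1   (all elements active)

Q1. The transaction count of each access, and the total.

A1: 2 transactions
A2: 3 transactions

Answer: 2,3; total 5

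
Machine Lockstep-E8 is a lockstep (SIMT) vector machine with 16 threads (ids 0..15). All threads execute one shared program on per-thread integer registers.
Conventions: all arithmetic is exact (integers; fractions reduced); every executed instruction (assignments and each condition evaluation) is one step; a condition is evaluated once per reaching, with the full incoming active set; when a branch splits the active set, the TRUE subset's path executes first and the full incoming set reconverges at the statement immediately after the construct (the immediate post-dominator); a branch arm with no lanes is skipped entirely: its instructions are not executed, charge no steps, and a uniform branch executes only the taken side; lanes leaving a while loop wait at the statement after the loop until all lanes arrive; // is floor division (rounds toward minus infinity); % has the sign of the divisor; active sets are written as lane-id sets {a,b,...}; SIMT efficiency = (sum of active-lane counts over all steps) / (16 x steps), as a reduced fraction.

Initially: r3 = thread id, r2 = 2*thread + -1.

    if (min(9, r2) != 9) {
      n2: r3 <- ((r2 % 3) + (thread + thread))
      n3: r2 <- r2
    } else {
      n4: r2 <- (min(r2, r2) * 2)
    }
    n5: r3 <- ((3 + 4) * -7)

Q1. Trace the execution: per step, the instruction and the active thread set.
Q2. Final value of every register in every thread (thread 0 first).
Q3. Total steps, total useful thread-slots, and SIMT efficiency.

step 0: eval (min(9, r2) != 9)       {0,1,2,3,4,5,6,7,8,9,10,11,12,13,14,15}
step 1: r3 <- ((r2 % 3) + (thread + thread)) {0,1,2,3,4}
step 2: r2 <- r2                     {0,1,2,3,4}
step 3: r2 <- (min(r2, r2) * 2)      {5,6,7,8,9,10,11,12,13,14,15}
step 4: r3 <- ((3 + 4) * -7)         {0,1,2,3,4,5,6,7,8,9,10,11,12,13,14,15}

Answer: 5 steps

r3: -49,-49,-49,-49,-49,-49,-49,-49,-49,-49,-49,-49,-49,-49,-49,-49
r2: -1,1,3,5,7,18,22,26,30,34,38,42,46,50,54,58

steps = 5; useful = 53; efficiency = 53/80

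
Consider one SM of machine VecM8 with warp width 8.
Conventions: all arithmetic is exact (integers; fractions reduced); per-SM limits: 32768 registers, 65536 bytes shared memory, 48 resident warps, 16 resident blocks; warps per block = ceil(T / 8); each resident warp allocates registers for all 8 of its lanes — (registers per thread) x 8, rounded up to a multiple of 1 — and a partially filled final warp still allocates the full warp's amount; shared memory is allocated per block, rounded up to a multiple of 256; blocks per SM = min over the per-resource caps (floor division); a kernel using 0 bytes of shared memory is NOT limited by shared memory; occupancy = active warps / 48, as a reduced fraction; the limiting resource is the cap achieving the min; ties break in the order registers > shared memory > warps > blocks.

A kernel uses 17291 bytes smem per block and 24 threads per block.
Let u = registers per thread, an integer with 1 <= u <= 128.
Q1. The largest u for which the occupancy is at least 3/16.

Answer: u = 128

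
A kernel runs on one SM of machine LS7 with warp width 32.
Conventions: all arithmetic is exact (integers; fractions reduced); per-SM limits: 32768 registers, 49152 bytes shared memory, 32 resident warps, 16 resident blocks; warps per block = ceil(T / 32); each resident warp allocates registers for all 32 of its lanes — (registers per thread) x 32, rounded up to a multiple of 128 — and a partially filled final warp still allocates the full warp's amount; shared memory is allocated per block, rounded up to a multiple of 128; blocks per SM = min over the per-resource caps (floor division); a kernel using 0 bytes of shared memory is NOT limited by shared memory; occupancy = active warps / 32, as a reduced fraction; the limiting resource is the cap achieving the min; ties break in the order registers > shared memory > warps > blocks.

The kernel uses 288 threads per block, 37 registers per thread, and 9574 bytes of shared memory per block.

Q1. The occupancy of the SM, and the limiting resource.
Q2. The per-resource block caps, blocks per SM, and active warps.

Answer: occupancy 9/16, limited by registers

registers: 2 blocks
shared memory: 5 blocks
warps: 3 blocks
blocks: 16 blocks

Answer: 2 blocks, 18 active warps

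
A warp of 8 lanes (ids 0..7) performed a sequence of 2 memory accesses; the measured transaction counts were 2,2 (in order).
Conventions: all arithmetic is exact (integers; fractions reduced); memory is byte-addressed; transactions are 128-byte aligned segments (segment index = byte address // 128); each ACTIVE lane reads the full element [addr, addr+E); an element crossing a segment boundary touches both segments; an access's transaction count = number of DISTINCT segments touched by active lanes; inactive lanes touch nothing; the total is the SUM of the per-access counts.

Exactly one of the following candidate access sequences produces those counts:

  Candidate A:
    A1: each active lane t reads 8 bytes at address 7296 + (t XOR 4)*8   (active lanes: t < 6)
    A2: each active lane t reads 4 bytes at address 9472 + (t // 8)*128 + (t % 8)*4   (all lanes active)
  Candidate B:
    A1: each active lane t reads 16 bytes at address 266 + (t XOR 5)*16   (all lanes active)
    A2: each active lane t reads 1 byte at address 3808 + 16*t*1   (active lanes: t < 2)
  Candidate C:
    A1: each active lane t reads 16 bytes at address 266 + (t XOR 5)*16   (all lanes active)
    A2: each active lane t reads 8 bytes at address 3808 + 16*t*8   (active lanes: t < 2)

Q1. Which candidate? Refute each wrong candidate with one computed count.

A: A1 gives 1 transaction, not 2
B: A2 gives 1 transaction, not 2
C: all counts match (2,2)

Answer: C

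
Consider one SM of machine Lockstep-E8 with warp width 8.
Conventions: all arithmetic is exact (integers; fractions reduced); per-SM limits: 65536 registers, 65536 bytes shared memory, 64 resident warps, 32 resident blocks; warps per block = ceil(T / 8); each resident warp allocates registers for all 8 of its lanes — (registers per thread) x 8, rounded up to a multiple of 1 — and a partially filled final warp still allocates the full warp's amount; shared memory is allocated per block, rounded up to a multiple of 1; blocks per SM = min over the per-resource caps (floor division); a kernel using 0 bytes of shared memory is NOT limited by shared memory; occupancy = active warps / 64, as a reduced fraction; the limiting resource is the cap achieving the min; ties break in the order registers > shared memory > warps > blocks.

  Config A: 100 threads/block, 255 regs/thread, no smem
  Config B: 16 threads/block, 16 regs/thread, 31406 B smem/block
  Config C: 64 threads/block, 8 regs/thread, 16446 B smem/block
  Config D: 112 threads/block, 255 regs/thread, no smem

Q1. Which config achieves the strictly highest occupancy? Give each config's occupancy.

occupancies: A 13/32, B 1/16, C 3/8, D 7/16

Answer: D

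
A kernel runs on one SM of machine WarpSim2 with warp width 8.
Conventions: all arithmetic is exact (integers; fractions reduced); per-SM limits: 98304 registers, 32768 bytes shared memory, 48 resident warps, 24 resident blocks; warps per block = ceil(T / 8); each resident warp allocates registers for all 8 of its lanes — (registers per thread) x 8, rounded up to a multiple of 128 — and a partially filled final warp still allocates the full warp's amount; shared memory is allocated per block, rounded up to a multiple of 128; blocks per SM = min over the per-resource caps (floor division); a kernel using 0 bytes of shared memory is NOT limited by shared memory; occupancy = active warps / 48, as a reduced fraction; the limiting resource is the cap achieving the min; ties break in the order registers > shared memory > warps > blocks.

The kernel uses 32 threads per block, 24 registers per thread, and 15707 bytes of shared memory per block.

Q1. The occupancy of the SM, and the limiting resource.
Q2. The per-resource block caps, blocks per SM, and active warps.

Answer: occupancy 1/6, limited by shared memory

registers: 96 blocks
shared memory: 2 blocks
warps: 12 blocks
blocks: 24 blocks

Answer: 2 blocks, 8 active warps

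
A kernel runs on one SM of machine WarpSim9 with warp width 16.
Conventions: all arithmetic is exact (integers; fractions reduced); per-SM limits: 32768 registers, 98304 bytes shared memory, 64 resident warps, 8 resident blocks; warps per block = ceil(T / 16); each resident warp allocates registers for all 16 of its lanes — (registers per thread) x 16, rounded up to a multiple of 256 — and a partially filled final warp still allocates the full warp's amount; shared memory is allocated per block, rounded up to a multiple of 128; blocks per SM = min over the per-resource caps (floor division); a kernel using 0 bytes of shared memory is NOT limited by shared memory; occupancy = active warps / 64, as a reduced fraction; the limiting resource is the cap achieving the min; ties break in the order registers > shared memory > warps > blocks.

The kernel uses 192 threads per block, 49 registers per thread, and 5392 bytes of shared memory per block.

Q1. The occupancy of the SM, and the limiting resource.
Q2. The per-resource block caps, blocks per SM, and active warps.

Answer: occupancy 3/8, limited by registers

registers: 2 blocks
shared memory: 17 blocks
warps: 5 blocks
blocks: 8 blocks

Answer: 2 blocks, 24 active warps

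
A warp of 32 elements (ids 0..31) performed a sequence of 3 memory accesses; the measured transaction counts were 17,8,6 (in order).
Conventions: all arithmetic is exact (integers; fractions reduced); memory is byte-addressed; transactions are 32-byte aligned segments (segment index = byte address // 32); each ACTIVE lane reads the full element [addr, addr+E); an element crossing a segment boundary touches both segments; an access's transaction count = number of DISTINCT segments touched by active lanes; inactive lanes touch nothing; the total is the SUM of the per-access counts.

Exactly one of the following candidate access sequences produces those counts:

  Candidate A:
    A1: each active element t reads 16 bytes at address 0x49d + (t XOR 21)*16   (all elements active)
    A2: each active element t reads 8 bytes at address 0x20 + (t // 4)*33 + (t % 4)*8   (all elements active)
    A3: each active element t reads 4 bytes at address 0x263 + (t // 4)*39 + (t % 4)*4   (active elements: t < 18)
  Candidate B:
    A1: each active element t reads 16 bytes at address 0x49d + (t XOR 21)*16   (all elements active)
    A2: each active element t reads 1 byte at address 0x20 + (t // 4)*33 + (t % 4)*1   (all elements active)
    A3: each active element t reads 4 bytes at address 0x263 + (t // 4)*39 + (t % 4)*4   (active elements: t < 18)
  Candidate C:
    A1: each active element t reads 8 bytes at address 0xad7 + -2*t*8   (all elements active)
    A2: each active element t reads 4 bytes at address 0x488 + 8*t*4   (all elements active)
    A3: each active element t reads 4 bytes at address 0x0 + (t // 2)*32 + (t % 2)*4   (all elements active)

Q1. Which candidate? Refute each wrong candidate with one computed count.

A: A2 gives 9 transactions, not 8
C: A1 gives 16 transactions, not 17
B: all counts match (17,8,6)

Answer: B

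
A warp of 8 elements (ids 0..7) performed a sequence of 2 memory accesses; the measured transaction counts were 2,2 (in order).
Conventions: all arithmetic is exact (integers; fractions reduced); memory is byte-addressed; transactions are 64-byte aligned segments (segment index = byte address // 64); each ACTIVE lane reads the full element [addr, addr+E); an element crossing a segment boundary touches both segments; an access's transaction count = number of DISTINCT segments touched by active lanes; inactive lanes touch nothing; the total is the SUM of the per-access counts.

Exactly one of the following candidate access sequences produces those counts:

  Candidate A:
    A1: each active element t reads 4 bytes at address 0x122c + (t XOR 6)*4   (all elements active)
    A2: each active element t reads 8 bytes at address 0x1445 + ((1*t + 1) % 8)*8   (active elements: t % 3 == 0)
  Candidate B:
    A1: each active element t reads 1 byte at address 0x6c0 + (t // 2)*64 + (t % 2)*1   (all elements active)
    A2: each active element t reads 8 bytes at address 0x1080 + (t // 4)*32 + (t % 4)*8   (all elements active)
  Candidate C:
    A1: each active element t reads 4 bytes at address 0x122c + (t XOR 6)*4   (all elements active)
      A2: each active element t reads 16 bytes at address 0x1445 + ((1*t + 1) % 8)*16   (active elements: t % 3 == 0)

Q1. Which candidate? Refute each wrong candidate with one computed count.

B: A1 gives 4 transactions, not 2
C: A2 gives 3 transactions, not 2
A: all counts match (2,2)

Answer: A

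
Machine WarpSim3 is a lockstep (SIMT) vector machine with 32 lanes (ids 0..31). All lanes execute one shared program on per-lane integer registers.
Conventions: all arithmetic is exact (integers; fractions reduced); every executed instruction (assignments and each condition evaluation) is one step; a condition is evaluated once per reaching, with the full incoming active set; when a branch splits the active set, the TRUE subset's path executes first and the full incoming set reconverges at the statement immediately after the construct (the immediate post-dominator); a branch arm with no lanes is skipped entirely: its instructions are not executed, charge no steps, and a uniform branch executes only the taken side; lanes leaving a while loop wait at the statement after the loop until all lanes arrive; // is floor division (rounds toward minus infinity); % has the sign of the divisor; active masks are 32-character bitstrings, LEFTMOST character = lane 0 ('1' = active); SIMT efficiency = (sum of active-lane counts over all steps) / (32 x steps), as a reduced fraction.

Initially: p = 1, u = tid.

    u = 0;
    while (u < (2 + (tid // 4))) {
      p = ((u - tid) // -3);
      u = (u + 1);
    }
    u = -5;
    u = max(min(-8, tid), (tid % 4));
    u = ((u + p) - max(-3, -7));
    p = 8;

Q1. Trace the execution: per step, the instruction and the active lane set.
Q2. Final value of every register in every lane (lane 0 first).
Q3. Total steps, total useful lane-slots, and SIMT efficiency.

step 0: u <- 0                       11111111111111111111111111111111
step 1: eval (u < (2 + (tid // 4)))  11111111111111111111111111111111
step 2: p <- ((u - tid) // -3)       11111111111111111111111111111111
step 3: u <- (u + 1)                 11111111111111111111111111111111
step 4: eval (u < (2 + (tid // 4)))  11111111111111111111111111111111
step 5: p <- ((u - tid) // -3)       11111111111111111111111111111111
step 6: u <- (u + 1)                 11111111111111111111111111111111
step 7: eval (u < (2 + (tid // 4)))  11111111111111111111111111111111
step 8: p <- ((u - tid) // -3)       00001111111111111111111111111111
step 9: u <- (u + 1)                 00001111111111111111111111111111
step 10: eval (u < (2 + (tid // 4)))  00001111111111111111111111111111
step 11: p <- ((u - tid) // -3)       00000000111111111111111111111111
step 12: u <- (u + 1)                 00000000111111111111111111111111
step 13: eval (u < (2 + (tid // 4)))  00000000111111111111111111111111
step 14: p <- ((u - tid) // -3)       00000000000011111111111111111111
step 15: u <- (u + 1)                 00000000000011111111111111111111
step 16: eval (u < (2 + (tid // 4)))  00000000000011111111111111111111
step 17: p <- ((u - tid) // -3)       00000000000000001111111111111111
step 18: u <- (u + 1)                 00000000000000001111111111111111
step 19: eval (u < (2 + (tid // 4)))  00000000000000001111111111111111
step 20: p <- ((u - tid) // -3)       00000000000000000000111111111111
step 21: u <- (u + 1)                 00000000000000000000111111111111
step 22: eval (u < (2 + (tid // 4)))  00000000000000000000111111111111
step 23: p <- ((u - tid) // -3)       00000000000000000000000011111111
step 24: u <- (u + 1)                 00000000000000000000000011111111
step 25: eval (u < (2 + (tid // 4)))  00000000000000000000000011111111
step 26: p <- ((u - tid) // -3)       00000000000000000000000000001111
step 27: u <- (u + 1)                 00000000000000000000000000001111
step 28: eval (u < (2 + (tid // 4)))  00000000000000000000000000001111
step 29: u <- -5                      11111111111111111111111111111111
step 30: u <- max(min(-8, tid), (tid % 4)) 11111111111111111111111111111111
step 31: u <- ((u + p) - max(-3, -7)) 11111111111111111111111111111111
step 32: p <- 8                       11111111111111111111111111111111

Answer: 33 steps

p: 8,8,8,8,8,8,8,8,8,8,8,8,8,8,8,8,8,8,8,8,8,8,8,8,8,8,8,8,8,8,8,8
u: 2,4,5,6,3,5,6,7,4,6,7,8,5,7,8,9,6,8,9,10,7,9,10,11,8,10,11,12,9,11,12,13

steps = 33; useful = 720; efficiency = 720/1056 = 15/22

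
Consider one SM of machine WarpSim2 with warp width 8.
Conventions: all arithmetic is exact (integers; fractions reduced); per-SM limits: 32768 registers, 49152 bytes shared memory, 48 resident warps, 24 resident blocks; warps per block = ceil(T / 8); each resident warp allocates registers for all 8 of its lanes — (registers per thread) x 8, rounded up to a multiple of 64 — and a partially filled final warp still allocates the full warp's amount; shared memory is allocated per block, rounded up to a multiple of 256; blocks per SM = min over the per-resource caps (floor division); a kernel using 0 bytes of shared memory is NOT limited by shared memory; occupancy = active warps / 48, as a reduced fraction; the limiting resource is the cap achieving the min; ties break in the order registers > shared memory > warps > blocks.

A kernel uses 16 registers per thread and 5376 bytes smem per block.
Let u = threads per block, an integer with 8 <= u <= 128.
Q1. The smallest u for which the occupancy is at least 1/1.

Answer: u = 41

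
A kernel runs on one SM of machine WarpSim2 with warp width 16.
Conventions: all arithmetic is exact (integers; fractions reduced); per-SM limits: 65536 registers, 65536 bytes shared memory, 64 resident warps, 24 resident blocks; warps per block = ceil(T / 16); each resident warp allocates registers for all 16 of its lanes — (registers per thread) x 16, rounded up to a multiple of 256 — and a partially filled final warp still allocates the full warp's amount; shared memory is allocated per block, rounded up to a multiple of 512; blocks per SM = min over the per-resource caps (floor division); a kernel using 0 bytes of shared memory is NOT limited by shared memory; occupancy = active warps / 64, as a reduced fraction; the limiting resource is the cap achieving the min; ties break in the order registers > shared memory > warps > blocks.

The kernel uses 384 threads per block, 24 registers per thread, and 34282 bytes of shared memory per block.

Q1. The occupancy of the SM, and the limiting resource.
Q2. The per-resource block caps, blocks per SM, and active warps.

Answer: occupancy 3/8, limited by shared memory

registers: 5 blocks
shared memory: 1 block
warps: 2 blocks
blocks: 24 blocks

Answer: 1 block, 24 active warps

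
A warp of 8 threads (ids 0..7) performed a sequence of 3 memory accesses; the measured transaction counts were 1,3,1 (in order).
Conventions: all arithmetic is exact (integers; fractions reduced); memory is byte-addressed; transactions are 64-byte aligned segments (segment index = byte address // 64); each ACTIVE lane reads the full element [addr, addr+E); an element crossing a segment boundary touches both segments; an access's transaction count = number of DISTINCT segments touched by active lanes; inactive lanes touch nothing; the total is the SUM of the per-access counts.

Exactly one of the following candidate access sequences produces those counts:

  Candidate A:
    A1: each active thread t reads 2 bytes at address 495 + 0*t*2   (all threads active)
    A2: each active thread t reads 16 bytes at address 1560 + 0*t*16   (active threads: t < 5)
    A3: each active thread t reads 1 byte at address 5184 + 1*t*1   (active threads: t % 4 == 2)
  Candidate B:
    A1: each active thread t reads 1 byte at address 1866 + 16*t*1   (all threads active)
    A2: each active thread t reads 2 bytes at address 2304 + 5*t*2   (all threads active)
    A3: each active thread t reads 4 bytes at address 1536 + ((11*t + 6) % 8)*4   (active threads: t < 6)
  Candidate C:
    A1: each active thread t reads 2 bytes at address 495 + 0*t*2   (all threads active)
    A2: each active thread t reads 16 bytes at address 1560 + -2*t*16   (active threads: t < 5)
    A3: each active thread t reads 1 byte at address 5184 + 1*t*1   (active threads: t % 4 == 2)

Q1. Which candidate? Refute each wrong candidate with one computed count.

A: A2 gives 1 transaction, not 3
B: A1 gives 2 transactions, not 1
C: all counts match (1,3,1)

Answer: C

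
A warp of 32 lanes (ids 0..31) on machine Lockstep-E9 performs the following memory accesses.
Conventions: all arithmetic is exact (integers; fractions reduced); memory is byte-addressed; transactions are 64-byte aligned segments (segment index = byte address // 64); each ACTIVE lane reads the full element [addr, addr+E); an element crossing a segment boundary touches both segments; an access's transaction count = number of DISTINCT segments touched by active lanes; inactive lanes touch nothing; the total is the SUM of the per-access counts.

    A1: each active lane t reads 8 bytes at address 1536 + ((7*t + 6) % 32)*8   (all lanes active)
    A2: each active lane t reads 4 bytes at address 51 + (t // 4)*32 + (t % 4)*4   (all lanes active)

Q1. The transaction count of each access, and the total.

A1: 4 transactions
A2: 5 transactions

Answer: 4,5; total 9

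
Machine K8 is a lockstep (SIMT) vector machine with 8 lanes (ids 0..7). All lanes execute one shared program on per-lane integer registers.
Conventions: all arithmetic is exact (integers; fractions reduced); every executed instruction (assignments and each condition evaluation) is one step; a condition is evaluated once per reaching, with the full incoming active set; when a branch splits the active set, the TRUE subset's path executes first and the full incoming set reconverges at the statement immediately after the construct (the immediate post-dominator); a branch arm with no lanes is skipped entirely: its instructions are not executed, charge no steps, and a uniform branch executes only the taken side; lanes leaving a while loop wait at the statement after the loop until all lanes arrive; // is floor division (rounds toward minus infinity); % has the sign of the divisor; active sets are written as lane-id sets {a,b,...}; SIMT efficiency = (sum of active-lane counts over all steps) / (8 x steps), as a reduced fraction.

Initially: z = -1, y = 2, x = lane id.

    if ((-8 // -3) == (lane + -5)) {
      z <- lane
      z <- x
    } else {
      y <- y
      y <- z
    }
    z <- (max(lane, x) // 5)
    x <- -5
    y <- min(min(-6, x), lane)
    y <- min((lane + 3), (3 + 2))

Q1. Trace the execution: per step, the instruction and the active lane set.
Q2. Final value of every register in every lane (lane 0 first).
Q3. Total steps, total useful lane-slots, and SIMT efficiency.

step 0: eval ((-8 // -3) == (lane + -5)) {0,1,2,3,4,5,6,7}
step 1: z <- lane                    {7}
step 2: z <- x                       {7}
step 3: y <- y                       {0,1,2,3,4,5,6}
step 4: y <- z                       {0,1,2,3,4,5,6}
step 5: z <- (max(lane, x) // 5)     {0,1,2,3,4,5,6,7}
step 6: x <- -5                      {0,1,2,3,4,5,6,7}
step 7: y <- min(min(-6, x), lane)   {0,1,2,3,4,5,6,7}
step 8: y <- min((lane + 3), (3 + 2)) {0,1,2,3,4,5,6,7}

Answer: 9 steps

z: 0,0,0,0,0,1,1,1
y: 3,4,5,5,5,5,5,5
x: -5,-5,-5,-5,-5,-5,-5,-5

steps = 9; useful = 56; efficiency = 56/72 = 7/9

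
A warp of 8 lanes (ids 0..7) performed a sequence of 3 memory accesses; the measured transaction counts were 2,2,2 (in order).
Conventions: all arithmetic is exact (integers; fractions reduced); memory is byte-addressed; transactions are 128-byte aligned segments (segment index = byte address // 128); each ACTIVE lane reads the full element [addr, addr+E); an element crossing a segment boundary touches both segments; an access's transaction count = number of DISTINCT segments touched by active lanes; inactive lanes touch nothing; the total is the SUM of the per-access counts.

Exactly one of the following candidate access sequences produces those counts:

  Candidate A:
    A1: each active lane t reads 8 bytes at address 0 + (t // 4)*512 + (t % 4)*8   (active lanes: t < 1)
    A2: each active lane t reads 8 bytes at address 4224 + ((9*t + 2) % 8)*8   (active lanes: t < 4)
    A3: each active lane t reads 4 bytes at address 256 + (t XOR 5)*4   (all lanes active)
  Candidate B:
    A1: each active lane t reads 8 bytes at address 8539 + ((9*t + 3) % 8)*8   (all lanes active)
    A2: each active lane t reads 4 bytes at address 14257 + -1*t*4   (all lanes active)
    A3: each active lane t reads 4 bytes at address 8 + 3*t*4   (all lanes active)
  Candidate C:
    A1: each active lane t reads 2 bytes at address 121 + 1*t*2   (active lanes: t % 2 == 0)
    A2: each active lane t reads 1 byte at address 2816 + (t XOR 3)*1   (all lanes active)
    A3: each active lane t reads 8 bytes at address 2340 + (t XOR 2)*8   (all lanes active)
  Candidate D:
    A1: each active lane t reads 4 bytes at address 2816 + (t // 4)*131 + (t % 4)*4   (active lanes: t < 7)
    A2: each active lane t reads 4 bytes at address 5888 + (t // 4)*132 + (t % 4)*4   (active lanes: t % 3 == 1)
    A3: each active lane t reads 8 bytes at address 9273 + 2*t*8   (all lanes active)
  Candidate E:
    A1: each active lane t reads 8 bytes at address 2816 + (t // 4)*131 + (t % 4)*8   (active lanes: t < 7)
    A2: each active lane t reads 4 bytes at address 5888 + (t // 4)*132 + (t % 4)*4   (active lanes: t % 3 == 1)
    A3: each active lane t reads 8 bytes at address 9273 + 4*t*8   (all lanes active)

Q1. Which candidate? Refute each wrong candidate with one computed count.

A: A1 gives 1 transaction, not 2
B: A2 gives 1 transaction, not 2
C: A2 gives 1 transaction, not 2
E: A3 gives 3 transactions, not 2
D: all counts match (2,2,2)

Answer: D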